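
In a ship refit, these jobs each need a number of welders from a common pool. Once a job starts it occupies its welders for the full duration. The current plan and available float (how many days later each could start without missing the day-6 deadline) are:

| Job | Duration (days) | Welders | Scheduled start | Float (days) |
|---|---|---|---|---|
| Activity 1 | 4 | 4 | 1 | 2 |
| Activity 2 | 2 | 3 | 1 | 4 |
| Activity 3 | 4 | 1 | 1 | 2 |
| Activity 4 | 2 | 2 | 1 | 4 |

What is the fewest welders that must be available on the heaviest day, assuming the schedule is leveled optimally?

Early-start (Activity 1@1, Activity 2@1, Activity 3@1, Activity 4@1) gives peak 10: d1:10  d2:10  d3:5  d4:5  d5:0  d6:0.
Shift Activity 2→5, Activity 4→5.
Schedule Activity 1@1, Activity 2@5, Activity 3@1, Activity 4@5: d1:5  d2:5  d3:5  d4:5  d5:5  d6:5 — peak 5.
Total welder-days = 30 over 6 days ⇒ peak ≥ ⌈30/6⌉ = 5, so 5 is optimal.

5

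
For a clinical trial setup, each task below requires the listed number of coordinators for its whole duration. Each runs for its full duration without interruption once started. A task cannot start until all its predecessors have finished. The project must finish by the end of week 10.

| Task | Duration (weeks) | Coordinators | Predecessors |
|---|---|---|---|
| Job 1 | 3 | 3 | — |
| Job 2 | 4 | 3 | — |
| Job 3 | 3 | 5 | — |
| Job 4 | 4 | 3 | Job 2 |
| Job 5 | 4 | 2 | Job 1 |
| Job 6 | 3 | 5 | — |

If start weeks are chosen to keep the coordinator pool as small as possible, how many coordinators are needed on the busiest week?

10

Early-start (Job 1@1, Job 2@1, Job 3@1, Job 4@5, Job 5@4, Job 6@1) gives peak 16: w1:16  w2:16  w3:16  w4:5  w5:5  w6:5  w7:5  w8:3  w9:0  w10:0.
Shift Job 3→4, Job 6→7.
Schedule Job 1@1, Job 2@1, Job 3@4, Job 4@5, Job 5@4, Job 6@7: w1:6  w2:6  w3:6  w4:10  w5:10  w6:10  w7:10  w8:8  w9:5  w10:0 — peak 10.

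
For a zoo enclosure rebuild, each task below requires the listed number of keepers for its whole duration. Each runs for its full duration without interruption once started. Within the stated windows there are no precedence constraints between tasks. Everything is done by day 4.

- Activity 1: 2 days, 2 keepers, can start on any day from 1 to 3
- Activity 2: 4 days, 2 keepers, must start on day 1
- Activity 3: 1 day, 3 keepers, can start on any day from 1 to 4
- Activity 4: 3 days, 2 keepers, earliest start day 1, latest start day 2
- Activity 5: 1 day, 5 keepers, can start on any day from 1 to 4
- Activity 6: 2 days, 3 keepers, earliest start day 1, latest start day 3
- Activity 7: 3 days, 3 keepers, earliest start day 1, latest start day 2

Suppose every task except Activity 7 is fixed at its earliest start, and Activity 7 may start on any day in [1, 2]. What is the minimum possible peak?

17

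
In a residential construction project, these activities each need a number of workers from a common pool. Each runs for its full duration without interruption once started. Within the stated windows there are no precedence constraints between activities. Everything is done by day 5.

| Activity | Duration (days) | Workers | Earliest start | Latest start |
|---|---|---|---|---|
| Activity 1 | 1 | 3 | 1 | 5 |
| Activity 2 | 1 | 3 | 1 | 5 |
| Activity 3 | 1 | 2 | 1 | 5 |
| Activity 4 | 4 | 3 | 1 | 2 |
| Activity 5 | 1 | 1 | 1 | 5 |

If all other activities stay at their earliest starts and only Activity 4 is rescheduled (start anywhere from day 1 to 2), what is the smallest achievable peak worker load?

9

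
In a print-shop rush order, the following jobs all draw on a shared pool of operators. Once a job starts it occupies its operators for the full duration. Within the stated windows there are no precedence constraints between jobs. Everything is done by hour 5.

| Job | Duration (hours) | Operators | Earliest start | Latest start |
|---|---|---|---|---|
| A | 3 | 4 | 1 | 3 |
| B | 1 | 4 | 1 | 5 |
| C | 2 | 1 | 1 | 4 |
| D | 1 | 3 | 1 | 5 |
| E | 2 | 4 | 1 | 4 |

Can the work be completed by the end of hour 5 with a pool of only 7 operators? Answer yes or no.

no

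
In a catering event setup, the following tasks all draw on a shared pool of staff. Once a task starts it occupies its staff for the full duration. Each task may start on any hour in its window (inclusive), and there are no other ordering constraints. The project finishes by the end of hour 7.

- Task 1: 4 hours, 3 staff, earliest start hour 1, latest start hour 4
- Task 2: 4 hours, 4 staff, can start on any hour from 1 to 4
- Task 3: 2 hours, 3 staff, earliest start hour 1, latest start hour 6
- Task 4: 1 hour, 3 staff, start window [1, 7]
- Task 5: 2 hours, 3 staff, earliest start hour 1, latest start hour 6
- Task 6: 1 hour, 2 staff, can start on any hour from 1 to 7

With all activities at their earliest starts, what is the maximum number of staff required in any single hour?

Early-start schedule: Task 1@1, Task 2@1, Task 3@1, Task 4@1, Task 5@1, Task 6@1.
Load per hour: hour 1: 18, hour 2: 13, hour 3: 7, hour 4: 7, hour 5: 0, hour 6: 0, hour 7: 0.
Peak is 18.

18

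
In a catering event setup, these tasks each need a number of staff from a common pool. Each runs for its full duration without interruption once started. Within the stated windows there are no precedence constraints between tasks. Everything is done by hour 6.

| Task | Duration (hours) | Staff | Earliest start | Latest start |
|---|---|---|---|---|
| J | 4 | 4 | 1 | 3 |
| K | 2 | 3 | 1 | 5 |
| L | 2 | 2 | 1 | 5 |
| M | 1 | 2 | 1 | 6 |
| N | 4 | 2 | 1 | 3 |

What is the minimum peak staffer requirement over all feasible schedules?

7

Early-start (J@1, K@1, L@1, M@1, N@1) gives peak 13: h1:13  h2:11  h3:6  h4:6  h5:0  h6:0.
Shift L→5, M→5, N→3.
Schedule J@1, K@1, L@5, M@5, N@3: h1:7  h2:7  h3:6  h4:6  h5:6  h6:4 — peak 7.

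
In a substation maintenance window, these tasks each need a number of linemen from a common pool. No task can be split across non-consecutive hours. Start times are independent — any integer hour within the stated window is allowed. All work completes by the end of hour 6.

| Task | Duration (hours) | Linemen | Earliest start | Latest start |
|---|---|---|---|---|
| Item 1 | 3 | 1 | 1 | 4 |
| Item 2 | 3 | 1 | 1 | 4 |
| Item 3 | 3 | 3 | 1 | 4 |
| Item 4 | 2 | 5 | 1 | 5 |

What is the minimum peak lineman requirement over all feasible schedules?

5

Early-start (Item 1@1, Item 2@1, Item 3@1, Item 4@1) gives peak 10: h1:10  h2:10  h3:5  h4:0  h5:0  h6:0.
Shift Item 4→4.
Schedule Item 1@1, Item 2@1, Item 3@1, Item 4@4: h1:5  h2:5  h3:5  h4:5  h5:5  h6:0 — peak 5.
Total lineman-hours = 25 over 6 hours ⇒ peak ≥ ⌈25/6⌉ = 5, so 5 is optimal.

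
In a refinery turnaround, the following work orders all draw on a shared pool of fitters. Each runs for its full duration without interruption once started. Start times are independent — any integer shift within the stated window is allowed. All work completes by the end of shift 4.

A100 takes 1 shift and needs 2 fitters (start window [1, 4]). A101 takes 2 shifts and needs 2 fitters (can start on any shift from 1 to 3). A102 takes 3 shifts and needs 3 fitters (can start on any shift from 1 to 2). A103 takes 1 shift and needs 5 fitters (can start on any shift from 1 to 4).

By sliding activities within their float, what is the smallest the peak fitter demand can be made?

5

Early-start (A100@1, A101@1, A102@1, A103@1) gives peak 12: s1:12  s2:5  s3:3  s4:0.
Shift A101→2, A103→4.
Schedule A100@1, A101@2, A102@1, A103@4: s1:5  s2:5  s3:5  s4:5 — peak 5.
Total fitter-shifts = 20 over 4 shifts ⇒ peak ≥ ⌈20/4⌉ = 5, so 5 is optimal.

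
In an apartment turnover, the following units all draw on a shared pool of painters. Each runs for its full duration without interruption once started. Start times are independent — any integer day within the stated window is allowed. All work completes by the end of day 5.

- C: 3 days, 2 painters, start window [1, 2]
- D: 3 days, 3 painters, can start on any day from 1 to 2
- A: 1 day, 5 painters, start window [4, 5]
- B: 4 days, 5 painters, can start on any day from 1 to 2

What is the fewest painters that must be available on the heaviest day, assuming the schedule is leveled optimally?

10

Schedule C@1, D@1, A@4, B@1: d1:10  d2:10  d3:10  d4:10  d5:0 — peak 10.
No arrangement of the 16 feasible schedules does better.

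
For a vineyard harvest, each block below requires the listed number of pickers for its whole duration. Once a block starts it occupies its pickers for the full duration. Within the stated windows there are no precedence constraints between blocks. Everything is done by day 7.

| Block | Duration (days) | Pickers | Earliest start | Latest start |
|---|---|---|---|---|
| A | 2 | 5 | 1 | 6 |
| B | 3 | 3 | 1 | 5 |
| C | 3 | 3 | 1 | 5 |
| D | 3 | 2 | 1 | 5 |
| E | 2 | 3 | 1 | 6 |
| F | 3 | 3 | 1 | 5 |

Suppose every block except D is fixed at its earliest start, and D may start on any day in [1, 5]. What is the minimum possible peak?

17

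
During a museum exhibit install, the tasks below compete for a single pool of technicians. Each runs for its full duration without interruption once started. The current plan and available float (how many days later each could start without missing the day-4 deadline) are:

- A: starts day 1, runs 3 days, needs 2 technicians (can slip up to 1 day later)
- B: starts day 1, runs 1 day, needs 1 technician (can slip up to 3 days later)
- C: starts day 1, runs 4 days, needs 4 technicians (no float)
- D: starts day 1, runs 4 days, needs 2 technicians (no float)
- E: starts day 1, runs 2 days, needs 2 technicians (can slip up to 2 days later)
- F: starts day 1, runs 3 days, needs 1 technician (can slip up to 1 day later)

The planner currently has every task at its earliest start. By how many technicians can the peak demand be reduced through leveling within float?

1

Early-start peak: d1:12  d2:11  d3:9  d4:6 ⇒ 12.
Leveled (A@1, B@1, C@1, D@1, E@1, F@2): d1:11  d2:11  d3:9  d4:7 ⇒ 11.
Reduction 12 − 11 = 1.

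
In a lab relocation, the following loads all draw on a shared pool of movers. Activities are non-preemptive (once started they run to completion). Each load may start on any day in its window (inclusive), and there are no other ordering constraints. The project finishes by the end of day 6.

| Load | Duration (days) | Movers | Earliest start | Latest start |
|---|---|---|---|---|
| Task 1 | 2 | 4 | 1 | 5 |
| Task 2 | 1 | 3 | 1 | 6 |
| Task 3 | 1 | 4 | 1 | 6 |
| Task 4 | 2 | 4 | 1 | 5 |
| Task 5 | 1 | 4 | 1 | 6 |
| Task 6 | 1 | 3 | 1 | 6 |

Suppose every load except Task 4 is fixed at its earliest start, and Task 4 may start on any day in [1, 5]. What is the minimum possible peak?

Task 4@1: d1:22  d2:8  d3:0  d4:0  d5:0  d6:0 → peak 22
Task 4@2: d1:18  d2:8  d3:4  d4:0  d5:0  d6:0 → peak 18
Task 4@3: d1:18  d2:4  d3:4  d4:4  d5:0  d6:0 → peak 18
Task 4@4: d1:18  d2:4  d3:0  d4:4  d5:4  d6:0 → peak 18
Task 4@5: d1:18  d2:4  d3:0  d4:0  d5:4  d6:4 → peak 18
Best is Task 4@2, peak 18.

18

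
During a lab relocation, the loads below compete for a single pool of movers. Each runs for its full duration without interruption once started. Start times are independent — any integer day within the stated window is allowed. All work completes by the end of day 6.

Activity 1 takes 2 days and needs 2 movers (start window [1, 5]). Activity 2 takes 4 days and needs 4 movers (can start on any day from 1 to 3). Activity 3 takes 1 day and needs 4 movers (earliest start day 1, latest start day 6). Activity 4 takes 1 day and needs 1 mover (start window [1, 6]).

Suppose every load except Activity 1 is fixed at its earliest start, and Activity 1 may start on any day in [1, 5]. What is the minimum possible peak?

Activity 1@1: d1:11  d2:6  d3:4  d4:4  d5:0  d6:0 → peak 11
Activity 1@2: d1:9  d2:6  d3:6  d4:4  d5:0  d6:0 → peak 9
Activity 1@3: d1:9  d2:4  d3:6  d4:6  d5:0  d6:0 → peak 9
Activity 1@4: d1:9  d2:4  d3:4  d4:6  d5:2  d6:0 → peak 9
Activity 1@5: d1:9  d2:4  d3:4  d4:4  d5:2  d6:2 → peak 9
Best is Activity 1@2, peak 9.

9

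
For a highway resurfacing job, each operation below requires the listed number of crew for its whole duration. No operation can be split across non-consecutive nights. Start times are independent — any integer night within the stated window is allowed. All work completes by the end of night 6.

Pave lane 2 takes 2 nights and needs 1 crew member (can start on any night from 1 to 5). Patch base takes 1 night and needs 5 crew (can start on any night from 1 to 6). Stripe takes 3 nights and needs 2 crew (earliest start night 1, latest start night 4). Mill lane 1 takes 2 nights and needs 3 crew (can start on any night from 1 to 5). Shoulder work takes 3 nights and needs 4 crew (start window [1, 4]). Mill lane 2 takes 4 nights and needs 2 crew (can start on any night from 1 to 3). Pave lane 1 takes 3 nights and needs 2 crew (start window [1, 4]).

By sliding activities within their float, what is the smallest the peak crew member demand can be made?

Early-start (Pave lane 2@1, Patch base@1, Stripe@1, Mill lane 1@1, Shoulder work@1, Mill lane 2@1, Pave lane 1@1) gives peak 19: n1:19  n2:14  n3:10  n4:2  n5:0  n6:0.
Shift Mill lane 1→2, Shoulder work→4, Mill lane 2→2, Pave lane 1→4.
Schedule Pave lane 2@1, Patch base@1, Stripe@1, Mill lane 1@2, Shoulder work@4, Mill lane 2@2, Pave lane 1@4: n1:8  n2:8  n3:7  n4:8  n5:8  n6:6 — peak 8.
Total crew member-nights = 45 over 6 nights ⇒ peak ≥ ⌈45/6⌉ = 8, so 8 is optimal.

8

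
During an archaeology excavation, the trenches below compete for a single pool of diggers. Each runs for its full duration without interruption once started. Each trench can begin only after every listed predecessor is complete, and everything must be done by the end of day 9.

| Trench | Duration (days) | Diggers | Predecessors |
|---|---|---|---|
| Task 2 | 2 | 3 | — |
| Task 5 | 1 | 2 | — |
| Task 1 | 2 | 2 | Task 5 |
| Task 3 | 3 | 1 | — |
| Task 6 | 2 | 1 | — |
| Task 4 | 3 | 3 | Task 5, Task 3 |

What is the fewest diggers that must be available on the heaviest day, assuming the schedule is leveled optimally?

Early-start (Task 2@1, Task 5@1, Task 1@2, Task 3@1, Task 6@1, Task 4@4) gives peak 7: d1:7  d2:7  d3:3  d4:3  d5:3  d6:3  d7:0  d8:0  d9:0.
Shift Task 5→3, Task 1→5, Task 3→4, Task 6→3, Task 4→7.
Schedule Task 2@1, Task 5@3, Task 1@5, Task 3@4, Task 6@3, Task 4@7: d1:3  d2:3  d3:3  d4:2  d5:3  d6:3  d7:3  d8:3  d9:3 — peak 3.
Total digger-days = 26 over 9 days ⇒ peak ≥ ⌈26/9⌉ = 3, so 3 is optimal.

3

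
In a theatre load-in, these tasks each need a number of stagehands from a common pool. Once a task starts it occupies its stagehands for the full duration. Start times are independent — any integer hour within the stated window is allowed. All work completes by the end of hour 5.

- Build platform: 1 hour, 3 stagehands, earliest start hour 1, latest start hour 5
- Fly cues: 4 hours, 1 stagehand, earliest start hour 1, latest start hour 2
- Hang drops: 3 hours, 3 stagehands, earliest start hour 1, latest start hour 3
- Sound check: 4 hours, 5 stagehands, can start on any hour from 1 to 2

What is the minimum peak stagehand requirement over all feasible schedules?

Early-start (Build platform@1, Fly cues@1, Hang drops@1, Sound check@1) gives peak 12: h1:12  h2:9  h3:9  h4:6  h5:0.
Shift Sound check→2.
Schedule Build platform@1, Fly cues@1, Hang drops@1, Sound check@2: h1:7  h2:9  h3:9  h4:6  h5:5 — peak 9.

9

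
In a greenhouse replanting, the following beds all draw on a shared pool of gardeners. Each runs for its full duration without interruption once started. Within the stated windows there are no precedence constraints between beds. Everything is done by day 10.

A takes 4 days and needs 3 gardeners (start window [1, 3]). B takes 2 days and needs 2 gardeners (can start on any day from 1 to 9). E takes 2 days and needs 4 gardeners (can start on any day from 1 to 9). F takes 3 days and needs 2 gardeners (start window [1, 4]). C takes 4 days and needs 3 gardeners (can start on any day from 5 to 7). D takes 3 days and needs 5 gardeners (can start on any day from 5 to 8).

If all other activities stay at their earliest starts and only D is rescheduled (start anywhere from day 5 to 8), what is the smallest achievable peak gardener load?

11

D@5: d1:11  d2:11  d3:5  d4:3  d5:8  d6:8  d7:8  d8:3  d9:0  d10:0 → peak 11
D@6: d1:11  d2:11  d3:5  d4:3  d5:3  d6:8  d7:8  d8:8  d9:0  d10:0 → peak 11
D@7: d1:11  d2:11  d3:5  d4:3  d5:3  d6:3  d7:8  d8:8  d9:5  d10:0 → peak 11
D@8: d1:11  d2:11  d3:5  d4:3  d5:3  d6:3  d7:3  d8:8  d9:5  d10:5 → peak 11
Best is D@5, peak 11.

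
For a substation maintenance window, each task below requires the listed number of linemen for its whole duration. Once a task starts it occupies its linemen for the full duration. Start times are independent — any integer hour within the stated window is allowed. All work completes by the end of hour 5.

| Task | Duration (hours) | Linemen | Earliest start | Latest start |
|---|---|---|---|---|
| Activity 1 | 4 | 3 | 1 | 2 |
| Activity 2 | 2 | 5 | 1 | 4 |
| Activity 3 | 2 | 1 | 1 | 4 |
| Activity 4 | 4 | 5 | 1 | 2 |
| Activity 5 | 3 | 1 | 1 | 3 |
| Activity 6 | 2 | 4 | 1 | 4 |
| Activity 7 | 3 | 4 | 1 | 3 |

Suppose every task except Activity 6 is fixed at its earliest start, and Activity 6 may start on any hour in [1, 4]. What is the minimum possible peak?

Activity 6@1: h1:23  h2:23  h3:13  h4:8  h5:0 → peak 23
Activity 6@2: h1:19  h2:23  h3:17  h4:8  h5:0 → peak 23
Activity 6@3: h1:19  h2:19  h3:17  h4:12  h5:0 → peak 19
Activity 6@4: h1:19  h2:19  h3:13  h4:12  h5:4 → peak 19
Best is Activity 6@3, peak 19.

19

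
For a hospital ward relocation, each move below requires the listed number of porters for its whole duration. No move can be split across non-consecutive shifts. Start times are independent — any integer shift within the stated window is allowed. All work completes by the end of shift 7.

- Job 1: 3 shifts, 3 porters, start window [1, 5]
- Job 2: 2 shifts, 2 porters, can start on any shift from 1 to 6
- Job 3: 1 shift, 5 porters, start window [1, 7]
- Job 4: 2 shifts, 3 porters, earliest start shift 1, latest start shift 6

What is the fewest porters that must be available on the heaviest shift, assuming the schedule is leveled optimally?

Early-start (Job 1@1, Job 2@1, Job 3@1, Job 4@1) gives peak 13: s1:13  s2:8  s3:3  s4:0  s5:0  s6:0  s7:0.
Shift Job 3→4, Job 4→5.
Schedule Job 1@1, Job 2@1, Job 3@4, Job 4@5: s1:5  s2:5  s3:3  s4:5  s5:3  s6:3  s7:0 — peak 5.

5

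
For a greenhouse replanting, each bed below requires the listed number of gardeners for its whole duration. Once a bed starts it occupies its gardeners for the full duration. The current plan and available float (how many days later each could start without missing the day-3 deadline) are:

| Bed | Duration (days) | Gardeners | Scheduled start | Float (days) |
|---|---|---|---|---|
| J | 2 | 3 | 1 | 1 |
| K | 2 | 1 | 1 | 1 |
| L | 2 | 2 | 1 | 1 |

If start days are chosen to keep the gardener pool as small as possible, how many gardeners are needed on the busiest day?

6

Schedule J@1, K@1, L@1: d1:6  d2:6  d3:0 — peak 6.
No arrangement of the 8 feasible schedules does better.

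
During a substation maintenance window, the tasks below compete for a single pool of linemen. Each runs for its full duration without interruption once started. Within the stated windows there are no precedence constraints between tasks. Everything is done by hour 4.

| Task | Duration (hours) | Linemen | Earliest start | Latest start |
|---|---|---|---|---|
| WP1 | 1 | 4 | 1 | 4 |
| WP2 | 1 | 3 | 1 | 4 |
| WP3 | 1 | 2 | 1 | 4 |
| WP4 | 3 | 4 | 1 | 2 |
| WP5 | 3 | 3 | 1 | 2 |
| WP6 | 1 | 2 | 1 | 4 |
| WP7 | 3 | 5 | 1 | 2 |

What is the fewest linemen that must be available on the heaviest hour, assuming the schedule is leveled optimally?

12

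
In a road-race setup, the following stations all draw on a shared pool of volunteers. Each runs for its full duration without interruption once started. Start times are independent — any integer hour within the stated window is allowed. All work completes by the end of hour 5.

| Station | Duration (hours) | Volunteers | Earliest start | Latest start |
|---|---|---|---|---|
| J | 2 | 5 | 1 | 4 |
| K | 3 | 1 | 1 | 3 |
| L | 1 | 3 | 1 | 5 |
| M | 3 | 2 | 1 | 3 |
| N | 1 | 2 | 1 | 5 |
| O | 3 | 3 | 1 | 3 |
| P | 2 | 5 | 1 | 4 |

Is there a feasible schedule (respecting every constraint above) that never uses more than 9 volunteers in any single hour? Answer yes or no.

yes

Schedule J@1, K@1, L@3, M@3, N@4, O@1, P@4: h1:9  h2:9  h3:9  h4:9  h5:7 — peak 9 ≤ 9.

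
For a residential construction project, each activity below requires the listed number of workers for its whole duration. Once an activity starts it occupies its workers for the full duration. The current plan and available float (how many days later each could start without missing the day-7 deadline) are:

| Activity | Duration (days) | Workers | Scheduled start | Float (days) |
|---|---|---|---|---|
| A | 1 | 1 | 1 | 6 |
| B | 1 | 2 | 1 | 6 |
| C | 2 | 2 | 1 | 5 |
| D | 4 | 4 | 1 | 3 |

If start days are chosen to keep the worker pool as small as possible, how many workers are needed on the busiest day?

4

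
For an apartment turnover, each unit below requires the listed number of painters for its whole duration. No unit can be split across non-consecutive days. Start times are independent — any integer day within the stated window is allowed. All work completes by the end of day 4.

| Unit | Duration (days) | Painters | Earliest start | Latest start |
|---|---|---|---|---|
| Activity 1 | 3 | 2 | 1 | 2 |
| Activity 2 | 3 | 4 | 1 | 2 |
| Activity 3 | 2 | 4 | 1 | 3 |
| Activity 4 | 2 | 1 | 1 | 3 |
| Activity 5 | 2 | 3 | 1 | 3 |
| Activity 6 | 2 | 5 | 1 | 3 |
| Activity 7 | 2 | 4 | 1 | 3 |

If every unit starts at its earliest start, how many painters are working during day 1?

23

At early start, day 1 has: Activity 1, Activity 2, Activity 3, Activity 4, Activity 5, Activity 6, Activity 7.
Demand: 2 + 4 + 4 + 1 + 3 + 5 + 4 = 23.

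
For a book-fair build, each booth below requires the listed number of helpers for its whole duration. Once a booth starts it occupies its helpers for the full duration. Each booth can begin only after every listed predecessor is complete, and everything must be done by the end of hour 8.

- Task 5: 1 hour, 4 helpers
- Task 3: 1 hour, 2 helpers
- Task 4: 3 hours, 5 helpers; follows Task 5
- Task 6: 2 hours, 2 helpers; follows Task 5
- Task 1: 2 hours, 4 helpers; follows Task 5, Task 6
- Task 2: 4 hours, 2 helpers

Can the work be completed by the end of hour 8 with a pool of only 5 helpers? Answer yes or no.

no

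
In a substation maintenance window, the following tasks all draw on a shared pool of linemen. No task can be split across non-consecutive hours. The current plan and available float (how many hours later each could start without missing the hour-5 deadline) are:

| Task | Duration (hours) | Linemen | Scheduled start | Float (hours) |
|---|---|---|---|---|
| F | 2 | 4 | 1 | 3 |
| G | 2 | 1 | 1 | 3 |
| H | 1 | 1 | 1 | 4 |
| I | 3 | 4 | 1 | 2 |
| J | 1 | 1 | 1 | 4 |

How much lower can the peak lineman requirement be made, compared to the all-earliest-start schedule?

6

Early-start peak: h1:11  h2:9  h3:4  h4:0  h5:0 ⇒ 11.
Leveled (F@1, G@1, H@3, I@3, J@4): h1:5  h2:5  h3:5  h4:5  h5:4 ⇒ 5.
Reduction 11 − 5 = 6.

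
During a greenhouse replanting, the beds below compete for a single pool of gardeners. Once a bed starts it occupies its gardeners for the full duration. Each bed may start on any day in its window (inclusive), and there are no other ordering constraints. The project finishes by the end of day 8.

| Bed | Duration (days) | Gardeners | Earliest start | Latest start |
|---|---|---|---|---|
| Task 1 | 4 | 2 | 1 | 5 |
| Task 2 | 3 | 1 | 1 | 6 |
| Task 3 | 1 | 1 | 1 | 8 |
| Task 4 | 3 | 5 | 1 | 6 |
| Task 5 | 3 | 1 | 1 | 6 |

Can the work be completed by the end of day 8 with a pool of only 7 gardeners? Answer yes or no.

yes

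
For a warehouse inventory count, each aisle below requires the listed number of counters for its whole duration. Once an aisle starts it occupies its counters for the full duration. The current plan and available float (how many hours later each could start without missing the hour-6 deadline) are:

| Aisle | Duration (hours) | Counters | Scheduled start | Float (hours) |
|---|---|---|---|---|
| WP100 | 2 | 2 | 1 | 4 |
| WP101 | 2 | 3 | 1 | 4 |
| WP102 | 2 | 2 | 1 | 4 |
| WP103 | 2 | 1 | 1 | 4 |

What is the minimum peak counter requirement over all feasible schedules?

3

Early-start (WP100@1, WP101@1, WP102@1, WP103@1) gives peak 8: h1:8  h2:8  h3:0  h4:0  h5:0  h6:0.
Shift WP101→3, WP102→5.
Schedule WP100@1, WP101@3, WP102@5, WP103@1: h1:3  h2:3  h3:3  h4:3  h5:2  h6:2 — peak 3.
Total counter-hours = 16 over 6 hours ⇒ peak ≥ ⌈16/6⌉ = 3, so 3 is optimal.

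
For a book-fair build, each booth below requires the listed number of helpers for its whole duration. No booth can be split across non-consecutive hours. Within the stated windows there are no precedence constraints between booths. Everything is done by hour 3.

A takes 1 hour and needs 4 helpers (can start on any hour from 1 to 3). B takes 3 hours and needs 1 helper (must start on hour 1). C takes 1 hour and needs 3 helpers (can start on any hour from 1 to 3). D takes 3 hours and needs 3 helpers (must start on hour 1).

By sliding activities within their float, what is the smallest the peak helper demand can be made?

Early-start (A@1, B@1, C@1, D@1) gives peak 11: h1:11  h2:4  h3:4.
Shift C→2.
Schedule A@1, B@1, C@2, D@1: h1:8  h2:7  h3:4 — peak 8.
No arrangement of the 9 feasible schedules does better.

8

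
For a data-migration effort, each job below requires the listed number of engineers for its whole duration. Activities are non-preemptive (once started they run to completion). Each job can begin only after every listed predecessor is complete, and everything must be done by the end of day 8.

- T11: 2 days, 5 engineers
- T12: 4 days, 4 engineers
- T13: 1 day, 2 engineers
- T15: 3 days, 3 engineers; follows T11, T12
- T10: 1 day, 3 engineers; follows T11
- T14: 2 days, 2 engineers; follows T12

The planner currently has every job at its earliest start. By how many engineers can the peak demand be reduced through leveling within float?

2

Early-start peak: d1:11  d2:9  d3:7  d4:4  d5:5  d6:5  d7:3  d8:0 ⇒ 11.
Leveled (T11@1, T12@1, T13@3, T15@5, T10@3, T14@5): d1:9  d2:9  d3:9  d4:4  d5:5  d6:5  d7:3  d8:0 ⇒ 9.
Reduction 11 − 9 = 2.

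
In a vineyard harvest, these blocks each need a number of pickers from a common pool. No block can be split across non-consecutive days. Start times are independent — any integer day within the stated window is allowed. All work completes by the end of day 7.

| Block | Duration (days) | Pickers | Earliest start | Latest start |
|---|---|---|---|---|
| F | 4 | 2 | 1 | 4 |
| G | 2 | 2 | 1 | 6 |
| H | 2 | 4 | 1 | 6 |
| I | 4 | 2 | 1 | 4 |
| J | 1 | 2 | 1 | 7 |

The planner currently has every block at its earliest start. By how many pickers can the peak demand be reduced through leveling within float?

6

Early-start peak: d1:12  d2:10  d3:4  d4:4  d5:0  d6:0  d7:0 ⇒ 12.
Leveled (F@1, G@1, H@5, I@1, J@3): d1:6  d2:6  d3:6  d4:4  d5:4  d6:4  d7:0 ⇒ 6.
Reduction 12 − 6 = 6.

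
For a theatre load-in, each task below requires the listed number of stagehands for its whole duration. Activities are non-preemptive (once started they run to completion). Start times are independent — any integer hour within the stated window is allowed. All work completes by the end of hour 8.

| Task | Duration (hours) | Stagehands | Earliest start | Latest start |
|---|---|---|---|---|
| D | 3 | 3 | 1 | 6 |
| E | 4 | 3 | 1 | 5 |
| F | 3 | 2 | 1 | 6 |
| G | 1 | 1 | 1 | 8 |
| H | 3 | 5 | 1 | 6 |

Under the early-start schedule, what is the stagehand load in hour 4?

3

At early start, hour 4 has: E.
Demand: 3 = 3.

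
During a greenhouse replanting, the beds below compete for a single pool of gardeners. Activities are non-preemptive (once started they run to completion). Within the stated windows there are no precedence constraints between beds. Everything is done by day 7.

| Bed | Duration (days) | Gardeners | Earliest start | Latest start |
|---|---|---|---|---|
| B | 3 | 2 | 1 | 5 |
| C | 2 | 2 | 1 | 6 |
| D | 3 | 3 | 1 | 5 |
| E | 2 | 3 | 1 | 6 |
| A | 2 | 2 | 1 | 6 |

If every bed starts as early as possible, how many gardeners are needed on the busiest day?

Early-start schedule: B@1, C@1, D@1, E@1, A@1.
Load per day: day 1: 12, day 2: 12, day 3: 5, day 4: 0, day 5: 0, day 6: 0, day 7: 0.
Peak is 12.

12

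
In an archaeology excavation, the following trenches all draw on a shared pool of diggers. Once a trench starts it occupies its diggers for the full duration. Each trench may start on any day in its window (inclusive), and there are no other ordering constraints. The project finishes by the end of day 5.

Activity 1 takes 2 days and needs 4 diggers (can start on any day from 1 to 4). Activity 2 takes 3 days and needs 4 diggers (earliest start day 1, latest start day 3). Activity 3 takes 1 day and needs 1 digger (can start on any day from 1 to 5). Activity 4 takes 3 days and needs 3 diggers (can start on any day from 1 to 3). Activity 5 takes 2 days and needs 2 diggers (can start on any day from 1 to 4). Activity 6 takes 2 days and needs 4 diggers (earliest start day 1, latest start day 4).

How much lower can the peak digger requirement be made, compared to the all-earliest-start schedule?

9

Early-start peak: d1:18  d2:17  d3:7  d4:0  d5:0 ⇒ 18.
Leveled (Activity 1@1, Activity 2@1, Activity 3@1, Activity 4@3, Activity 5@3, Activity 6@4): d1:9  d2:8  d3:9  d4:9  d5:7 ⇒ 9.
Reduction 18 − 9 = 9.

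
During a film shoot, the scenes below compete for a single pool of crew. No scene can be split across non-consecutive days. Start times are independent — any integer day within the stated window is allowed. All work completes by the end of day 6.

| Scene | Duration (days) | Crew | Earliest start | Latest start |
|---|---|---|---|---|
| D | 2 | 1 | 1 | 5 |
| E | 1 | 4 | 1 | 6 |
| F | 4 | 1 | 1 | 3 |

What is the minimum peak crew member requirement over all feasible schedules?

4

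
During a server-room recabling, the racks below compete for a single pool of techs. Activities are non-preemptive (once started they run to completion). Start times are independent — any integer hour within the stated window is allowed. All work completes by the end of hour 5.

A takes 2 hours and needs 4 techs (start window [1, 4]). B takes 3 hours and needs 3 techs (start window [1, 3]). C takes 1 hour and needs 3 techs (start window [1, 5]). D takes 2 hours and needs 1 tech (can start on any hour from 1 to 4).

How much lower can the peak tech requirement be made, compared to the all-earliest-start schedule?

Early-start peak: h1:11  h2:8  h3:3  h4:0  h5:0 ⇒ 11.
Leveled (A@1, B@3, C@3, D@1): h1:5  h2:5  h3:6  h4:3  h5:3 ⇒ 6.
Reduction 11 − 6 = 5.

5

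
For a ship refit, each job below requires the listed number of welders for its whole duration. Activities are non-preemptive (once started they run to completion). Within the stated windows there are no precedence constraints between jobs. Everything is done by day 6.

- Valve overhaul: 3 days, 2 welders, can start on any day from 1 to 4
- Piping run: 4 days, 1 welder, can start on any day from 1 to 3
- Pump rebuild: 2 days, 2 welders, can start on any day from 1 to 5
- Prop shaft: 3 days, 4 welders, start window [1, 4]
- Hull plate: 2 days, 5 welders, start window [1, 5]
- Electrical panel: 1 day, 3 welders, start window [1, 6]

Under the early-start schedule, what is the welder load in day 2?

14

At early start, day 2 has: Valve overhaul, Piping run, Pump rebuild, Prop shaft, Hull plate.
Demand: 2 + 1 + 2 + 4 + 5 = 14.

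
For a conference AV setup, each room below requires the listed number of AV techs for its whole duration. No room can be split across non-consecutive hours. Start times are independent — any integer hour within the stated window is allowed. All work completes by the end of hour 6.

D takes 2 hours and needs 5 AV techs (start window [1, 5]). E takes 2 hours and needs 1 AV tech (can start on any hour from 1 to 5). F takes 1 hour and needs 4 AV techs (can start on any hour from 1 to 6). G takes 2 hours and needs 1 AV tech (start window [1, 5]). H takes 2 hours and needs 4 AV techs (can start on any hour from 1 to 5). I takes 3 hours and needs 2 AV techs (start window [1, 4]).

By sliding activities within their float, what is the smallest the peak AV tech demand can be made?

6

Early-start (D@1, E@1, F@1, G@1, H@1, I@1) gives peak 17: h1:17  h2:13  h3:2  h4:0  h5:0  h6:0.
Shift F→3, G→3, H→5, I→4.
Schedule D@1, E@1, F@3, G@3, H@5, I@4: h1:6  h2:6  h3:5  h4:3  h5:6  h6:6 — peak 6.
Total AV tech-hours = 32 over 6 hours ⇒ peak ≥ ⌈32/6⌉ = 6, so 6 is optimal.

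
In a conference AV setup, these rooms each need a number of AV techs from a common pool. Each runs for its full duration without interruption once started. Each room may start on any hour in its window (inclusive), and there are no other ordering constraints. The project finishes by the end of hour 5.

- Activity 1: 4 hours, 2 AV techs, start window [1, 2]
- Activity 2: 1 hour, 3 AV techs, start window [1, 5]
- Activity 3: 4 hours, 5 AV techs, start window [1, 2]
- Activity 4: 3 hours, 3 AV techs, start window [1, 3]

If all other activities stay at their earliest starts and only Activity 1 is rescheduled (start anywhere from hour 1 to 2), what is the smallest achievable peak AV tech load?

11

Activity 1@1: h1:13  h2:10  h3:10  h4:7  h5:0 → peak 13
Activity 1@2: h1:11  h2:10  h3:10  h4:7  h5:2 → peak 11
Best is Activity 1@2, peak 11.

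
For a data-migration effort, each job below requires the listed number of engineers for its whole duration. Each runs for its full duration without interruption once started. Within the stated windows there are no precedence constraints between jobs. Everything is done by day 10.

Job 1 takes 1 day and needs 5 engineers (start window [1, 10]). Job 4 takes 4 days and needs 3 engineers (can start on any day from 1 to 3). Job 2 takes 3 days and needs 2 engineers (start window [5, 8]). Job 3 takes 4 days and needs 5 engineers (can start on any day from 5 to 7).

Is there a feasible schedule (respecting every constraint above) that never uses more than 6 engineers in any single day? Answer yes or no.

no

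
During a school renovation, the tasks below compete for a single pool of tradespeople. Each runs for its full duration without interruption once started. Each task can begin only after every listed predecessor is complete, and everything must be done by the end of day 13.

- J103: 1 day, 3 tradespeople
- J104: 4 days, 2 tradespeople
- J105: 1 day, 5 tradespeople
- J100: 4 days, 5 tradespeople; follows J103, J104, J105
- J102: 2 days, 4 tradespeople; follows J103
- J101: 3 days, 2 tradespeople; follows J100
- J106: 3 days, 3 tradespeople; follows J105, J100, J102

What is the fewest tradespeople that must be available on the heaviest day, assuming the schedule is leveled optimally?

Early-start (J103@1, J104@1, J105@1, J100@5, J102@2, J101@9, J106@9) gives peak 10: d1:10  d2:6  d3:6  d4:2  d5:5  d6:5  d7:5  d8:5  d9:5  d10:5  d11:5  d12:0  d13:0.
Shift J105→5, J100→6, J101→10, J106→10.
Schedule J103@1, J104@1, J105@5, J100@6, J102@2, J101@10, J106@10: d1:5  d2:6  d3:6  d4:2  d5:5  d6:5  d7:5  d8:5  d9:5  d10:5  d11:5  d12:5  d13:0 — peak 6.

6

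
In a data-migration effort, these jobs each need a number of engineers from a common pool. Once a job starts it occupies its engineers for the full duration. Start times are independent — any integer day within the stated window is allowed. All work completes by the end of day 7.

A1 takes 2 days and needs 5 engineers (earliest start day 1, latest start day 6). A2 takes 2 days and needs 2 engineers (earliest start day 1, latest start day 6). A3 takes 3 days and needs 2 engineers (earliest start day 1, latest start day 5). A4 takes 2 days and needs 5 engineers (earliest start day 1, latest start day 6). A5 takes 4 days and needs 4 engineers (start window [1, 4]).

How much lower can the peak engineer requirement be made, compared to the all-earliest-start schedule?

Early-start peak: d1:18  d2:18  d3:6  d4:4  d5:0  d6:0  d7:0 ⇒ 18.
Leveled (A1@1, A2@1, A3@1, A4@3, A5@4): d1:9  d2:9  d3:7  d4:9  d5:4  d6:4  d7:4 ⇒ 9.
Reduction 18 − 9 = 9.

9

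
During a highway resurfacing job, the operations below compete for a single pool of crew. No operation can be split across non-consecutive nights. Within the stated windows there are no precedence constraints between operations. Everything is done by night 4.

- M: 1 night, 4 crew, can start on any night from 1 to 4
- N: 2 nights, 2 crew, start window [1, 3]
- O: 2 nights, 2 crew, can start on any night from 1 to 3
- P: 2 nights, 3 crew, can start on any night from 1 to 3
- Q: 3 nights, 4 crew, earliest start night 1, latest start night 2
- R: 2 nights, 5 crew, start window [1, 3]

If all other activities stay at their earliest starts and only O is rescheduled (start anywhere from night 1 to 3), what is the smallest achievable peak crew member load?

18

O@1: n1:20  n2:16  n3:4  n4:0 → peak 20
O@2: n1:18  n2:16  n3:6  n4:0 → peak 18
O@3: n1:18  n2:14  n3:6  n4:2 → peak 18
Best is O@2, peak 18.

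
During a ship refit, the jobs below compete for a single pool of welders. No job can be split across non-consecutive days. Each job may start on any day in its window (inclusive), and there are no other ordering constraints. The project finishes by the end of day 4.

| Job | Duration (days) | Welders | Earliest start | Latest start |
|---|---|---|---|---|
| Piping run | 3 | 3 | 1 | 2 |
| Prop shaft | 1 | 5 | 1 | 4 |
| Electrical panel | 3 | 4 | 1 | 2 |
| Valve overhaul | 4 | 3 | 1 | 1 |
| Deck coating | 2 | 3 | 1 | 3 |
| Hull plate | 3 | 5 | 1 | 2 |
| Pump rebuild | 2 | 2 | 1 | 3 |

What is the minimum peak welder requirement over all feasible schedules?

18

Early-start (Piping run@1, Prop shaft@1, Electrical panel@1, Valve overhaul@1, Deck coating@1, Hull plate@1, Pump rebuild@1) gives peak 25: d1:25  d2:20  d3:15  d4:3.
Shift Hull plate→2, Pump rebuild→3.
Schedule Piping run@1, Prop shaft@1, Electrical panel@1, Valve overhaul@1, Deck coating@1, Hull plate@2, Pump rebuild@3: d1:18  d2:18  d3:17  d4:10 — peak 18.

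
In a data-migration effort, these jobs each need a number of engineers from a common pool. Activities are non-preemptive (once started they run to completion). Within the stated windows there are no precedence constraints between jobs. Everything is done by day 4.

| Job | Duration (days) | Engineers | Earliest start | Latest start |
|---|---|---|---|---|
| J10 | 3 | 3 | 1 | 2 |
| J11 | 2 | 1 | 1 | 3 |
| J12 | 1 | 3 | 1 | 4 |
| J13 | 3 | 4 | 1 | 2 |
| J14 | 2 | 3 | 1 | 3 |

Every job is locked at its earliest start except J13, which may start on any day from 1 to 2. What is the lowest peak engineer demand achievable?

11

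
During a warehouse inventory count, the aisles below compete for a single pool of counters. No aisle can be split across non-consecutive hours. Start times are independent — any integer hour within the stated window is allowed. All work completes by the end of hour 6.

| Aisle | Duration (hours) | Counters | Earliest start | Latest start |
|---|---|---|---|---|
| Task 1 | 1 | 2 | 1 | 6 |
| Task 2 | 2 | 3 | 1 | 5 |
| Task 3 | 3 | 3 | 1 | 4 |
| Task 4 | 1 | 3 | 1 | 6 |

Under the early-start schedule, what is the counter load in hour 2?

6

At early start, hour 2 has: Task 2, Task 3.
Demand: 3 + 3 = 6.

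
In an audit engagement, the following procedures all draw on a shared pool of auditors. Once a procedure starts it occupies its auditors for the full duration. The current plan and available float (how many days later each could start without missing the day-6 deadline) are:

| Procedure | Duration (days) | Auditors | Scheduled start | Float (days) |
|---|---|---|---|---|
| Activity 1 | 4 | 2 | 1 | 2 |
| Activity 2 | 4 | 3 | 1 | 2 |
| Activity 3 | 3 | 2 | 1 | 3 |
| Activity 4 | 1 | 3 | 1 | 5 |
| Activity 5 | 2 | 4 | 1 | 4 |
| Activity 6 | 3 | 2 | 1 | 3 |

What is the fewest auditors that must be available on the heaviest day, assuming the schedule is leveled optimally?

Early-start (Activity 1@1, Activity 2@1, Activity 3@1, Activity 4@1, Activity 5@1, Activity 6@1) gives peak 16: d1:16  d2:13  d3:9  d4:5  d5:0  d6:0.
Shift Activity 2→3, Activity 4→5, Activity 6→4.
Schedule Activity 1@1, Activity 2@3, Activity 3@1, Activity 4@5, Activity 5@1, Activity 6@4: d1:8  d2:8  d3:7  d4:7  d5:8  d6:5 — peak 8.
Total auditor-days = 43 over 6 days ⇒ peak ≥ ⌈43/6⌉ = 8, so 8 is optimal.

8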